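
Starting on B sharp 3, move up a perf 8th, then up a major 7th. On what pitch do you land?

A double-sharp 5

Up a perfect octave from B#3: B#4 (12 semitones up).
Up a major seventh from B#4: A##5 (11 semitones up).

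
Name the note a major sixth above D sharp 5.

B sharp 5

The sixth takes the letter from D up to B.
Moving 9 semitones up from D#5 (the size of a major sixth) reaches B#5.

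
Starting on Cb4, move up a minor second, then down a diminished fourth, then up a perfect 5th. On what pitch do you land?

Eb4

Cb4 up a minor second → Dbb4 (1 semitone).
Down a diminished fourth from Dbb4: Ab3 (4 semitones down).
A perfect fifth up from Ab3 is Eb4.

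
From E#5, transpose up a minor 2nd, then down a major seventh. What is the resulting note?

G4

A minor second up from E#5 is F#5.
Down a major seventh from F#5: G4 (11 semitones down).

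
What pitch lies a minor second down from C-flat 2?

B-flat 1

Counting two letter names down from C lands on B.
Moving 1 semitone down from Cb2 (the size of a minor second) reaches Bb1.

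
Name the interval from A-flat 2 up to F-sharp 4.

augmented thirteenth

A to F spans six letter names (A-B-C-D-E-F), plus an octave, so the interval is some kind of thirteenth.
Ab2 to F#4 spans 22 semitones — one semitone wider than the major thirteenth (21) — giving an augmented thirteenth.
(Equivalently, a compound augmented sixth: an augmented sixth plus an octave.)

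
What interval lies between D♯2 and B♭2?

D to B spans six letter names (D-E-F-G-A-B) — that makes it a sixth of some quality.
A major sixth would be 9 semitones; D#2 to Bb2 is 7, two semitones narrower, so the interval is diminished.

diminished sixth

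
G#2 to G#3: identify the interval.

G to G is the same letter name, plus an octave — that makes it an octave of some quality.
The perfect octave spans 12 semitones, and G#2 to G#3 is exactly 12 semitones — so this is a perfect octave.

perfect octave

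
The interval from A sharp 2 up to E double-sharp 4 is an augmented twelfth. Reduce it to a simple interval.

Each octave removed subtracts seven from the number: 12 − 7 = 5.
So an augmented twelfth is an octave plus an augmented fifth. The quality is unchanged.

augmented 5th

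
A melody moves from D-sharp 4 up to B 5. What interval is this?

D to B spans six letter names (D-E-F-G-A-B), plus an octave — that makes it a thirteenth of some quality.
At 20 semitones, D#4→B5 falls one short of a major thirteenth: minor.
(Equivalently, a compound minor sixth: a minor sixth plus an octave.)

minor 13th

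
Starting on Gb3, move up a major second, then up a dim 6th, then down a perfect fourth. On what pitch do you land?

Gb3 up a major second → Ab3 (2 semitones).
A diminished sixth up from Ab3 is Fbb4.
A perfect fourth down from Fbb4 is Cbb4.

Cbb4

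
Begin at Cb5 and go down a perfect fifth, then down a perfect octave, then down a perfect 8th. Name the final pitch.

Fb2

Cb5 down a perfect fifth → Fb4 (7 semitones).
Down a perfect octave from Fb4: Fb3 (12 semitones down).
A perfect octave down from Fb3 is Fb2.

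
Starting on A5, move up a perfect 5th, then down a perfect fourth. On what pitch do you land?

A5 up a perfect fifth → E6 (7 semitones).
Down a perfect fourth from E6: B5 (5 semitones down).

B5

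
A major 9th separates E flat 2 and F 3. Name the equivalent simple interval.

Each octave removed subtracts seven from the number: 9 − 7 = 2.
That makes a major ninth a compound major second — an octave plus a major second.

M2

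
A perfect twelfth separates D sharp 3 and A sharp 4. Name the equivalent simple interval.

Take out an octave (7 from the number): 12 − 7 = 5.
So a perfect twelfth is an octave plus a perfect fifth. The quality is unchanged.

perfect 5th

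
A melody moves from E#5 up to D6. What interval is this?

E to D spans seven letter names (E-F-G-A-B-C-D), so the interval is some kind of seventh.
E#5 to D6 spans 9 semitones — two semitones narrower than the major seventh (11) — giving a diminished seventh.

diminished seventh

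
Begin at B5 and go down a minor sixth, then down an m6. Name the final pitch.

A minor sixth down from B5 is D#5.
A minor sixth down from D#5 is F##4.

F##4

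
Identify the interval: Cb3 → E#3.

doubly augmented third

C to E spans three letter names (C-D-E) — that makes it a third of some quality.
Cb3 to E#3 spans 6 semitones — two semitones wider than the major third (4) — giving a doubly augmented third.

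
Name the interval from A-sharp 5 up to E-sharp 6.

perfect fifth

A to E spans five letter names (A-B-C-D-E): a fifth.
The perfect fifth spans 7 semitones, and A#5 to E#6 is exactly 7 semitones — so this is a perfect fifth.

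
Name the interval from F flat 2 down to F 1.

Descending from Fb2 to F1 is the same interval as ascending F1 to Fb2.
F to F is the same letter name, plus an octave — that makes it an octave of some quality.
A perfect octave would be 12 semitones; F1 to Fb2 is 11, one semitone narrower, so the interval is diminished.

diminished octave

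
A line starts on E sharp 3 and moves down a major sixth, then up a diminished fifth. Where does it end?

A major sixth down from E#3 is G#2.
G#2 up a diminished fifth → D3 (6 semitones).

D 3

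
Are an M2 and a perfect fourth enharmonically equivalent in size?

2 semitones (major second) vs 5 semitones (perfect fourth): not equal.

No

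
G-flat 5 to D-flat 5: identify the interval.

perfect 4th

Descending from Gb5 to Db5 is the same interval as ascending Db5 to Gb5.
D to G spans four letter names (D-E-F-G), so the interval is some kind of fourth.
Db5 to Gb5 is 5 semitones, matching the perfect fourth exactly, so the quality is perfect.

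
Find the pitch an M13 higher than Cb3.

Six letters up from C (plus an octave) reaches A.
A major thirteenth is 21 semitones; 21 semitones up from Cb3 gives Ab4.

Ab4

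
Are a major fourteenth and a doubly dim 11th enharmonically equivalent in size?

No

23 semitones (major fourteenth) vs 15 semitones (doubly diminished eleventh): not equal.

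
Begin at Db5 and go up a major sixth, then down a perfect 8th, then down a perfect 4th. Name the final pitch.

F4

Up a major sixth from Db5: Bb5 (9 semitones up).
Bb5 down a perfect octave → Bb4 (12 semitones).
Down a perfect fourth from Bb4: F4 (5 semitones down).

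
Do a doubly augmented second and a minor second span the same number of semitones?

A doubly augmented second is 4 semitones but a minor second is 1 semitone — different sizes.

No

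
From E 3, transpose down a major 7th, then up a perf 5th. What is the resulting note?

A major seventh down from E3 is F2.
A perfect fifth up from F2 is C3.

C 3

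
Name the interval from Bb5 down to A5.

Descending from Bb5 to A5 is the same interval as ascending A5 to Bb5.
A to B spans two letter names (A-B), so the interval is some kind of second.
A major second would be 2 semitones, but A5 to Bb5 is 1 — one semitone narrower, making it a minor second.

m2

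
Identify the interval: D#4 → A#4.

D to A spans five letter names (D-E-F-G-A) — that makes it a fifth of some quality.
The perfect fifth spans 7 semitones, and D#4 to A#4 is exactly 7 semitones — so this is a perfect fifth.

perfect fifth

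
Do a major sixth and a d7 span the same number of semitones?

Yes

A major sixth spans 9 semitones, and a diminished seventh also spans 9 semitones — they're enharmonic.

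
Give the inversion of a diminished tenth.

augmented sixth

First reduce the compound diminished tenth to its simple form, a diminished third.
Inverted interval numbers add to nine, so a third pairs with a sixth (3 + 6 = 9).
And diminished becomes augmented under inversion, so we get an augmented sixth.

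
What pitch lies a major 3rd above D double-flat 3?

F flat 3

Counting three letter names up from D lands on F.
Moving 4 semitones up from Dbb3 (the size of a major third) reaches Fb3.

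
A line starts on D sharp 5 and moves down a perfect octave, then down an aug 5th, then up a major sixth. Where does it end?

Down a perfect octave from D#5: D#4 (12 semitones down).
An augmented fifth down from D#4 is G3.
Up a major sixth from G3: E4 (9 semitones up).

E 4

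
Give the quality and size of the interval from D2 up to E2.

D to E spans two letter names (D-E): a second.
Counting semitones, D2→E2 is 2, which is the major second.

major second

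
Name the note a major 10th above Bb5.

Counting three letter names plus an octave up from B lands on D.
A major tenth is 16 semitones; 16 semitones up from Bb5 gives D7.

D7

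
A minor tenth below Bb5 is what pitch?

G4

The tenth's letter: B down three letter names plus an octave → G.
Moving 15 semitones down from Bb5 (the size of a minor tenth) reaches G4.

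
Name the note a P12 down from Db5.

Five letters down from D (plus an octave) reaches G.
A perfect twelfth is 19 semitones; 19 semitones down from Db5 gives Gb3.

Gb3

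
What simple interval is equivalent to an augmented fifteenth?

Each octave removed subtracts seven from the number: 15 − 7 = 8.
That makes an augmented fifteenth a compound augmented octave — an octave plus an augmented octave.

augmented octave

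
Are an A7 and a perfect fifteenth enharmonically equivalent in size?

12 semitones (augmented seventh) vs 24 semitones (perfect fifteenth): not equal.

No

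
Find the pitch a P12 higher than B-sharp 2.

F-double-sharp 4

Five letters up from B (plus an octave) reaches F.
Moving 19 semitones up from B#2 (the size of a perfect twelfth) reaches F##4.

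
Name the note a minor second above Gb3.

Abb3

Two letter names up from G: A.
A minor second is 1 semitone; 1 semitone up from Gb3 gives Abb3.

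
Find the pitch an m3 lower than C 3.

The third takes the letter from C down to A.
A minor third is 3 semitones; 3 semitones down from C3 gives A2.

A 2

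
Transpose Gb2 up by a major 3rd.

Three letter names up from G: B.
A major third is 4 semitones; 4 semitones up from Gb2 gives Bb2.

Bb2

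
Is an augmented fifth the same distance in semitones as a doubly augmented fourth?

No

8 semitones (augmented fifth) vs 7 semitones (doubly augmented fourth): not equal.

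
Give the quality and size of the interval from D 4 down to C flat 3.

A9

Descending from D4 to Cb3 is the same interval as ascending Cb3 to D4.
C to D spans two letter names (C-D), plus an octave — that makes it a ninth of some quality.
A major ninth would be 14 semitones; Cb3 to D4 is 15, one semitone wider, so the interval is augmented.
(Equivalently, a compound augmented second: an augmented second plus an octave.)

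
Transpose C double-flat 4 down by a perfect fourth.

The fourth takes the letter from C down to G.
Moving 5 semitones down from Cbb4 (the size of a perfect fourth) reaches Gbb3.

G double-flat 3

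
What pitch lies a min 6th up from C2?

Ab2

Counting six letter names up from C lands on A.
Moving 8 semitones up from C2 (the size of a minor sixth) reaches Ab2.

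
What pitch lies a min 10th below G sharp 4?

Three letters down from G (plus an octave) reaches E.
A minor tenth is 15 semitones; 15 semitones down from G#4 gives E#3.

E sharp 3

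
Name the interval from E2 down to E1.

perfect octave

Descending from E2 to E1 is the same interval as ascending E1 to E2.
E to E is the same letter name, plus an octave, so the interval is some kind of octave.
Counting semitones, E1→E2 is 12, which is the perfect octave.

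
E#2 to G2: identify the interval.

diminished 3rd

E to G spans three letter names (E-F-G) — that makes it a third of some quality.
A major third would be 4 semitones; E#2 to G2 is 2, two semitones narrower, so the interval is diminished.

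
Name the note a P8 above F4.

The letter stays F (same as the start), shifted an octave up.
A perfect octave spans 12 semitones, so from F4 the target pitch is F5.

F5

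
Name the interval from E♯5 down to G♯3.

major thirteenth

Descending from E#5 to G#3 is the same interval as ascending G#3 to E#5.
G to E spans six letter names (G-A-B-C-D-E), plus an octave — that makes it a thirteenth of some quality.
G#3 to E#5 is 21 semitones, matching the major thirteenth exactly, so the quality is major.
(Equivalently, a compound major sixth: a major sixth plus an octave.)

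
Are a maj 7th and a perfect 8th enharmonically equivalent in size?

A major seventh is 11 semitones but a perfect octave is 12 semitones — different sizes.

No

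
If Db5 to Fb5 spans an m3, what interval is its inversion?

The rule of nine gives the new number: 9 − 3 = 6, so a third becomes a sixth.
The quality also flips — minor becomes major — giving a major sixth.

major 6th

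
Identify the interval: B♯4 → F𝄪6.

P12

B to F spans five letter names (B-C-D-E-F), plus an octave — that makes it a twelfth of some quality.
Counting semitones, B#4→F##6 is 19, which is the perfect twelfth.
(Equivalently, a compound perfect fifth: a perfect fifth plus an octave.)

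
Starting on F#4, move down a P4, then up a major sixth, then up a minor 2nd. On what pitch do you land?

B4

F#4 down a perfect fourth → C#4 (5 semitones).
C#4 up a major sixth → A#4 (9 semitones).
Up a minor second from A#4: B4 (1 semitone up).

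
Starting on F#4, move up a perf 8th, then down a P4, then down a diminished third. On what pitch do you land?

F#4 up a perfect octave → F#5 (12 semitones).
Down a perfect fourth from F#5: C#5 (5 semitones down).
C#5 down a diminished third → A##4 (2 semitones).

A##4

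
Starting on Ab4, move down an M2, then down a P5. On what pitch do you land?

Cb4

Down a major second from Ab4: Gb4 (2 semitones down).
Gb4 down a perfect fifth → Cb4 (7 semitones).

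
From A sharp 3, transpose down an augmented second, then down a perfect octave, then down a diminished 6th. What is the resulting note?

Down an augmented second from A#3: G3 (3 semitones down).
Down a perfect octave from G3: G2 (12 semitones down).
A diminished sixth down from G2 is B#1.

B sharp 1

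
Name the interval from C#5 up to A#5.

M6

C to A spans six letter names (C-D-E-F-G-A): a sixth.
The major sixth spans 9 semitones, and C#5 to A#5 is exactly 9 semitones — so this is a major sixth.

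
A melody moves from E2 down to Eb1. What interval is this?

Descending from E2 to Eb1 is the same interval as ascending Eb1 to E2.
E to E is the same letter name, plus an octave, so the interval is some kind of octave.
A perfect octave would be 12 semitones; Eb1 to E2 is 13, one semitone wider, so the interval is augmented.

augmented octave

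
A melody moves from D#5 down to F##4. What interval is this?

minor 6th

Descending from D#5 to F##4 is the same interval as ascending F##4 to D#5.
F to D spans six letter names (F-G-A-B-C-D), so the interval is some kind of sixth.
F##4 to D#5 is 8 semitones, a half step short of the major sixth (9), so this is minor.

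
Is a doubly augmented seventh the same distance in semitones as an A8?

Yes

A doubly augmented seventh = 13 semitones = an augmented octave; enharmonically equal.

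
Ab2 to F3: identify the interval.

A to F spans six letter names (A-B-C-D-E-F): a sixth.
Ab2 to F3 is 9 semitones, matching the major sixth exactly, so the quality is major.

major sixth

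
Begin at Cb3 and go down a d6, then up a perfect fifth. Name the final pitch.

B2

Cb3 down a diminished sixth → E2 (7 semitones).
E2 up a perfect fifth → B2 (7 semitones).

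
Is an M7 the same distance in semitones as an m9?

No

A major seventh is 11 semitones but a minor ninth is 13 semitones — different sizes.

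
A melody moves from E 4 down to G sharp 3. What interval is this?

Descending from E4 to G#3 is the same interval as ascending G#3 to E4.
G to E spans six letter names (G-A-B-C-D-E), so the interval is some kind of sixth.
A major sixth would be 9 semitones, but G#3 to E4 is 8 — one semitone narrower, making it a minor sixth.

m6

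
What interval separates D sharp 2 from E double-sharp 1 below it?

d7

Descending from D#2 to E##1 is the same interval as ascending E##1 to D#2.
E to D spans seven letter names (E-F-G-A-B-C-D), so the interval is some kind of seventh.
E##1 to D#2 spans 9 semitones — two semitones narrower than the major seventh (11) — giving a diminished seventh.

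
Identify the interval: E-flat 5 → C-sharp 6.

E to C spans six letter names (E-F-G-A-B-C) — that makes it a sixth of some quality.
The major sixth is 9 semitones; here we have 10, one semitone wider: augmented.

A6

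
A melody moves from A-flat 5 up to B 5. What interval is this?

A to B spans two letter names (A-B) — that makes it a second of some quality.
Ab5 to B5 spans 3 semitones — one semitone wider than the major second (2) — giving an augmented second.

augmented 2nd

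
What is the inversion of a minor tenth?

major sixth

First reduce the compound minor tenth to its simple form, a minor third.
Inverted interval numbers add to nine, so a third pairs with a sixth (3 + 6 = 9).
Quality inverts too: minor becomes major. That makes the inversion a major sixth.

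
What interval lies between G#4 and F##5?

G to F spans seven letter names (G-A-B-C-D-E-F): a seventh.
The major seventh spans 11 semitones, and G#4 to F##5 is exactly 11 semitones — so this is a major seventh.

M7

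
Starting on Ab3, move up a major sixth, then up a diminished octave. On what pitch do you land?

Fb5

A major sixth up from Ab3 is F4.
Up a diminished octave from F4: Fb5 (11 semitones up).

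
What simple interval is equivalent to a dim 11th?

Subtracting seven from the interval number removes an octave: 11 − 7 = 4.
Quality carries through unchanged, so the simple form is a diminished fourth.

diminished fourth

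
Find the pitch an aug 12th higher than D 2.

The twelfth's letter: D up five letter names plus an octave → A.
An augmented twelfth is 20 semitones; 20 semitones up from D2 gives A#3.

A-sharp 3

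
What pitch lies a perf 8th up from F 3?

For an octave the letter name doesn't change: still F, an octave up.
A perfect octave spans 12 semitones, so from F3 the target pitch is F4.

F 4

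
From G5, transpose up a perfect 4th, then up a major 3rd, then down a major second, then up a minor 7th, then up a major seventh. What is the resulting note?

Up a perfect fourth from G5: C6 (5 semitones up).
Up a major third from C6: E6 (4 semitones up).
E6 down a major second → D6 (2 semitones).
A minor seventh up from D6 is C7.
A major seventh up from C7 is B7.

B7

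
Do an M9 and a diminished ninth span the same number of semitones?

A major ninth is 14 semitones but a diminished ninth is 12 semitones — different sizes.

No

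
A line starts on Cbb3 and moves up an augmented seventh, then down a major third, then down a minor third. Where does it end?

Up an augmented seventh from Cbb3: Bb3 (12 semitones up).
Down a major third from Bb3: Gb3 (4 semitones down).
Gb3 down a minor third → Eb3 (3 semitones).

Eb3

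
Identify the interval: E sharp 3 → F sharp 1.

major fourteenth

Descending from E#3 to F#1 is the same interval as ascending F#1 to E#3.
F to E spans seven letter names (F-G-A-B-C-D-E), plus an octave — that makes it a fourteenth of some quality.
The major fourteenth spans 23 semitones, and F#1 to E#3 is exactly 23 semitones — so this is a major fourteenth.
(Equivalently, a compound major seventh: a major seventh plus an octave.)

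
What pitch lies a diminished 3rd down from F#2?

Three letter names down from F: D.
A diminished third spans 2 semitones, so from F#2 the target pitch is D##2.

D##2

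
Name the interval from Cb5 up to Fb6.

perfect eleventh

C to F spans four letter names (C-D-E-F), plus an octave: an eleventh.
Cb5 to Fb6 is 17 semitones, matching the perfect eleventh exactly, so the quality is perfect.
(Equivalently, a compound perfect fourth: a perfect fourth plus an octave.)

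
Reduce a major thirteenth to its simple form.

Each octave removed subtracts seven from the number: 13 − 7 = 6.
So a major thirteenth is an octave plus a major sixth. The quality is unchanged.

major 6th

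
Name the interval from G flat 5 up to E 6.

augmented 6th

G to E spans six letter names (G-A-B-C-D-E) — that makes it a sixth of some quality.
Gb5 to E6 spans 10 semitones — one semitone wider than the major sixth (9) — giving an augmented sixth.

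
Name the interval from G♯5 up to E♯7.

M13

G to E spans six letter names (G-A-B-C-D-E), plus an octave, so the interval is some kind of thirteenth.
G#5 to E#7 is 21 semitones, matching the major thirteenth exactly, so the quality is major.
(Equivalently, a compound major sixth: a major sixth plus an octave.)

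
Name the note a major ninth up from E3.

Counting two letter names plus an octave up from E lands on F.
Moving 14 semitones up from E3 (the size of a major ninth) reaches F#4.

F#4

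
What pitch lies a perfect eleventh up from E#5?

Four letters up from E (plus an octave) reaches A.
A perfect eleventh is 17 semitones; 17 semitones up from E#5 gives A#6.

A#6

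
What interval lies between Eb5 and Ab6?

E to A spans four letter names (E-F-G-A), plus an octave — that makes it an eleventh of some quality.
Counting semitones, Eb5→Ab6 is 17, which is the perfect eleventh.
(Equivalently, a compound perfect fourth: a perfect fourth plus an octave.)

perfect 11th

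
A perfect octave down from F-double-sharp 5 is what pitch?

F-double-sharp 4

For an octave the letter name doesn't change: still F, an octave down.
Moving 12 semitones down from F##5 (the size of a perfect octave) reaches F##4.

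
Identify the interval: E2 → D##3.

A7

E to D spans seven letter names (E-F-G-A-B-C-D), so the interval is some kind of seventh.
E2 to D##3 spans 12 semitones — one semitone wider than the major seventh (11) — giving an augmented seventh.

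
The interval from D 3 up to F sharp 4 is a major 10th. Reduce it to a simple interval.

major 3rd

Each octave removed subtracts seven from the number: 10 − 7 = 3.
So a major tenth is an octave plus a major third. The quality is unchanged.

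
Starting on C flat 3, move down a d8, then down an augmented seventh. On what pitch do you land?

Cb3 down a diminished octave → C2 (11 semitones).
C2 down an augmented seventh → Dbb1 (12 semitones).

D double-flat 1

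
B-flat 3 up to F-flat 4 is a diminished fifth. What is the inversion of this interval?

augmented fourth

Interval numbers invert to sum to nine: 5 + 4 = 9, so a fifth inverts to a fourth.
Quality inverts too: diminished becomes augmented. That makes the inversion an augmented fourth.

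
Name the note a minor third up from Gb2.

Counting three letter names up from G lands on B.
A minor third is 3 semitones; 3 semitones up from Gb2 gives Bbb2.

Bbb2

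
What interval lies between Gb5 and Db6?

P5

G to D spans five letter names (G-A-B-C-D): a fifth.
Gb5 to Db6 is 7 semitones, matching the perfect fifth exactly, so the quality is perfect.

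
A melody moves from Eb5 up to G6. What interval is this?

E to G spans three letter names (E-F-G), plus an octave: a tenth.
Counting semitones, Eb5→G6 is 16, which is the major tenth.
(Equivalently, a compound major third: a major third plus an octave.)

M10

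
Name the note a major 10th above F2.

Three letters up from F (plus an octave) reaches A.
A major tenth spans 16 semitones, so from F2 the target pitch is A3.

A3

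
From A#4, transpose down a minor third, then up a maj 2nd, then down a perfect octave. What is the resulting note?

G##3

Down a minor third from A#4: F##4 (3 semitones down).
A major second up from F##4 is G##4.
A perfect octave down from G##4 is G##3.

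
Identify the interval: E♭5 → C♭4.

major tenth

Descending from Eb5 to Cb4 is the same interval as ascending Cb4 to Eb5.
C to E spans three letter names (C-D-E), plus an octave: a tenth.
Counting semitones, Cb4→Eb5 is 16, which is the major tenth.
(Equivalently, a compound major third: a major third plus an octave.)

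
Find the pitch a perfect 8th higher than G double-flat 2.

The letter stays G (same as the start), shifted an octave up.
Moving 12 semitones up from Gbb2 (the size of a perfect octave) reaches Gbb3.

G double-flat 3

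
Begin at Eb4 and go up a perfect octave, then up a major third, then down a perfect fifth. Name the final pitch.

Up a perfect octave from Eb4: Eb5 (12 semitones up).
Up a major third from Eb5: G5 (4 semitones up).
G5 down a perfect fifth → C5 (7 semitones).

C5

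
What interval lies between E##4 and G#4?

E to G spans three letter names (E-F-G): a third.
E##4 to G#4 spans 2 semitones — two semitones narrower than the major third (4) — giving a diminished third.

diminished 3rd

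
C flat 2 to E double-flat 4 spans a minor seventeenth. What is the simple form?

m3

Subtracting seven from the interval number removes an octave: 17 − 14 = 3.
That makes a minor seventeenth a compound minor third — 2 octaves plus a minor third.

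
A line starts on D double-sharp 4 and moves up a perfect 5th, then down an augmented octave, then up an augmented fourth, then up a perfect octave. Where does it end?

D double-sharp 5

Up a perfect fifth from D##4: A##4 (7 semitones up).
An augmented octave down from A##4 is A#3.
An augmented fourth up from A#3 is D##4.
D##4 up a perfect octave → D##5 (12 semitones).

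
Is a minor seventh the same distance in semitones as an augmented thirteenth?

No

A minor seventh spans 10 semitones; an augmented thirteenth spans 22 semitones. They differ by 12.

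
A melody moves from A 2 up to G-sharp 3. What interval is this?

A to G spans seven letter names (A-B-C-D-E-F-G), so the interval is some kind of seventh.
Counting semitones, A2→G#3 is 11, which is the major seventh.

major seventh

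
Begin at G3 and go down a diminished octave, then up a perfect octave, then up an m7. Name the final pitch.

F#4

G3 down a diminished octave → G#2 (11 semitones).
A perfect octave up from G#2 is G#3.
A minor seventh up from G#3 is F#4.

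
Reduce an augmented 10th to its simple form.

Subtracting seven from the interval number removes an octave: 10 − 7 = 3.
That makes an augmented tenth a compound augmented third — an octave plus an augmented third.

augmented 3rd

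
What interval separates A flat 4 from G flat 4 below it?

major 2nd

Descending from Ab4 to Gb4 is the same interval as ascending Gb4 to Ab4.
G to A spans two letter names (G-A): a second.
Counting semitones, Gb4→Ab4 is 2, which is the major second.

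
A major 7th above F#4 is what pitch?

E#5

The seventh takes the letter from F up to E.
A major seventh spans 11 semitones, so from F#4 the target pitch is E#5.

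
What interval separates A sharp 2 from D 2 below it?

Descending from A#2 to D2 is the same interval as ascending D2 to A#2.
D to A spans five letter names (D-E-F-G-A) — that makes it a fifth of some quality.
D2 to A#2 spans 8 semitones — one semitone wider than the perfect fifth (7) — giving an augmented fifth.

augmented fifth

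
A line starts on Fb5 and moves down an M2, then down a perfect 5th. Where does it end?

Abb4

Fb5 down a major second → Ebb5 (2 semitones).
Ebb5 down a perfect fifth → Abb4 (7 semitones).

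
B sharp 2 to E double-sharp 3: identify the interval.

B to E spans four letter names (B-C-D-E), so the interval is some kind of fourth.
B#2 to E##3 spans 6 semitones — one semitone wider than the perfect fourth (5) — giving an augmented fourth.

augmented 4th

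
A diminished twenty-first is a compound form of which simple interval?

diminished 7th

Each octave removed subtracts seven from the number: 21 − 14 = 7.
That makes a diminished twenty-first a compound diminished seventh — 2 octaves plus a diminished seventh.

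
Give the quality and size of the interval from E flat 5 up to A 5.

augmented fourth

E to A spans four letter names (E-F-G-A): a fourth.
A perfect fourth would be 5 semitones; Eb5 to A5 is 6, one semitone wider, so the interval is augmented.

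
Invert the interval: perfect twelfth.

First reduce the compound perfect twelfth to its simple form, a perfect fifth.
Inverted interval numbers add to nine, so a fifth pairs with a fourth (5 + 4 = 9).
The quality also flips — perfect stays perfect — giving a perfect fourth.

perfect fourth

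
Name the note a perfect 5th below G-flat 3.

C-flat 3

Counting five letter names down from G lands on C.
A perfect fifth spans 7 semitones, so from Gb3 the target pitch is Cb3.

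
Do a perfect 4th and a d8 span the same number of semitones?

A perfect fourth is 5 semitones but a diminished octave is 11 semitones — different sizes.

No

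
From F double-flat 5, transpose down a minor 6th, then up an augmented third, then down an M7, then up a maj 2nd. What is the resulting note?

Down a minor sixth from Fbb5: Abb4 (8 semitones down).
An augmented third up from Abb4 is C5.
C5 down a major seventh → Db4 (11 semitones).
Up a major second from Db4: Eb4 (2 semitones up).

E flat 4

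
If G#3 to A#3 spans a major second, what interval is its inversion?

The rule of nine gives the new number: 9 − 2 = 7, so a second becomes a seventh.
Quality inverts too: major becomes minor. That makes the inversion a minor seventh.

minor seventh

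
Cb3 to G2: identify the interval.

diminished fourth

Descending from Cb3 to G2 is the same interval as ascending G2 to Cb3.
G to C spans four letter names (G-A-B-C) — that makes it a fourth of some quality.
G2 to Cb3 spans 4 semitones — one semitone narrower than the perfect fourth (5) — giving a diminished fourth.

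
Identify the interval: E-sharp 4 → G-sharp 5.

minor tenth

E to G spans three letter names (E-F-G), plus an octave — that makes it a tenth of some quality.
E#4 to G#5 is 15 semitones, a half step short of the major tenth (16), so this is minor.
(Equivalently, a compound minor third: a minor third plus an octave.)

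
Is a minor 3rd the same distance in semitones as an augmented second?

A minor third spans 3 semitones, and an augmented second also spans 3 semitones — they're enharmonic.

Yes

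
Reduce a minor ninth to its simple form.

minor 2nd

Each octave removed subtracts seven from the number: 9 − 7 = 2.
Quality carries through unchanged, so the simple form is a minor second.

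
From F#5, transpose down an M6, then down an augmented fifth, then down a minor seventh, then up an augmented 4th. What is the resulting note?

A major sixth down from F#5 is A4.
Down an augmented fifth from A4: Db4 (8 semitones down).
Down a minor seventh from Db4: Eb3 (10 semitones down).
Up an augmented fourth from Eb3: A3 (6 semitones up).

A3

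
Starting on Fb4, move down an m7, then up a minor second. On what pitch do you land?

Abb3

A minor seventh down from Fb4 is Gb3.
A minor second up from Gb3 is Abb3.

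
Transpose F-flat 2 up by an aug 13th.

D 4

The thirteenth's letter: F up six letter names plus an octave → D.
An augmented thirteenth spans 22 semitones, so from Fb2 the target pitch is D4.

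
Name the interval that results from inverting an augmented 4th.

diminished fifth

Interval numbers invert to sum to nine: 4 + 5 = 9, so a fourth inverts to a fifth.
Quality inverts too: augmented becomes diminished. That makes the inversion a diminished fifth.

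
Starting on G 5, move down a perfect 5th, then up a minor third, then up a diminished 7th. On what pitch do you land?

D double-flat 6

Down a perfect fifth from G5: C5 (7 semitones down).
Up a minor third from C5: Eb5 (3 semitones up).
Up a diminished seventh from Eb5: Dbb6 (9 semitones up).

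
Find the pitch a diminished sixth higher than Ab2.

Six letter names up from A: F.
Moving 7 semitones up from Ab2 (the size of a diminished sixth) reaches Fbb3.

Fbb3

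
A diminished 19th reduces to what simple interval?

d5

Take out 2 octaves (14 from the number): 19 − 14 = 5.
That makes a diminished nineteenth a compound diminished fifth — 2 octaves plus a diminished fifth.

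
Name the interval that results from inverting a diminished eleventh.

augmented 5th

First reduce the compound diminished eleventh to its simple form, a diminished fourth.
The rule of nine gives the new number: 9 − 4 = 5, so a fourth becomes a fifth.
The quality also flips — diminished becomes augmented — giving an augmented fifth.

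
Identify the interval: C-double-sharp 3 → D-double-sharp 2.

Descending from C##3 to D##2 is the same interval as ascending D##2 to C##3.
D to C spans seven letter names (D-E-F-G-A-B-C): a seventh.
D##2 to C##3 is 10 semitones, a half step short of the major seventh (11), so this is minor.

minor 7th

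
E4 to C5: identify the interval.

minor sixth

E to C spans six letter names (E-F-G-A-B-C): a sixth.
E4 to C5 is 8 semitones, a half step short of the major sixth (9), so this is minor.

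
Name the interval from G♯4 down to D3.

augmented eleventh

Descending from G#4 to D3 is the same interval as ascending D3 to G#4.
D to G spans four letter names (D-E-F-G), plus an octave, so the interval is some kind of eleventh.
The perfect eleventh is 17 semitones; here we have 18, one semitone wider: augmented.
(Equivalently, a compound augmented fourth: an augmented fourth plus an octave.)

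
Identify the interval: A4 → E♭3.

Descending from A4 to Eb3 is the same interval as ascending Eb3 to A4.
E to A spans four letter names (E-F-G-A), plus an octave: an eleventh.
The perfect eleventh is 17 semitones; here we have 18, one semitone wider: augmented.
(Equivalently, a compound augmented fourth: an augmented fourth plus an octave.)

augmented eleventh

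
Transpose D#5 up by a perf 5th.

A#5

Counting five letter names up from D lands on A.
A perfect fifth spans 7 semitones, so from D#5 the target pitch is A#5.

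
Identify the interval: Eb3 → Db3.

major 2nd

Descending from Eb3 to Db3 is the same interval as ascending Db3 to Eb3.
D to E spans two letter names (D-E), so the interval is some kind of second.
The major second spans 2 semitones, and Db3 to Eb3 is exactly 2 semitones — so this is a major second.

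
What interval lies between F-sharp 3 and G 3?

minor 2nd

F to G spans two letter names (F-G): a second.
F#3 to G3 is 1 semitone, a half step short of the major second (2), so this is minor.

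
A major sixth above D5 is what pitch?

B5

The sixth takes the letter from D up to B.
A major sixth is 9 semitones; 9 semitones up from D5 gives B5.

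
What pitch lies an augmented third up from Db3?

Three letter names up from D: F.
An augmented third is 5 semitones; 5 semitones up from Db3 gives F#3.

F#3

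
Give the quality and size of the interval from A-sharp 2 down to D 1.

Descending from A#2 to D1 is the same interval as ascending D1 to A#2.
D to A spans five letter names (D-E-F-G-A), plus an octave — that makes it a twelfth of some quality.
A perfect twelfth would be 19 semitones; D1 to A#2 is 20, one semitone wider, so the interval is augmented.
(Equivalently, a compound augmented fifth: an augmented fifth plus an octave.)

augmented 12th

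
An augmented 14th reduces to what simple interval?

Take out an octave (7 from the number): 14 − 7 = 7.
That makes an augmented fourteenth a compound augmented seventh — an octave plus an augmented seventh.

A7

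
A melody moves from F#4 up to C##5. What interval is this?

augmented fifth

F to C spans five letter names (F-G-A-B-C): a fifth.
A perfect fifth would be 7 semitones; F#4 to C##5 is 8, one semitone wider, so the interval is augmented.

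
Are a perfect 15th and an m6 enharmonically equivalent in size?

No

A perfect fifteenth spans 24 semitones; a minor sixth spans 8 semitones. They differ by 16.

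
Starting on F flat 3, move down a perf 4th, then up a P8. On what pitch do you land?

Fb3 down a perfect fourth → Cb3 (5 semitones).
Cb3 up a perfect octave → Cb4 (12 semitones).

C flat 4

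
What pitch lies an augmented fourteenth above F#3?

E##5

The fourteenth's letter: F up seven letter names plus an octave → E.
Moving 24 semitones up from F#3 (the size of an augmented fourteenth) reaches E##5.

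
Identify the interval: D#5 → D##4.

Descending from D#5 to D##4 is the same interval as ascending D##4 to D#5.
D to D is the same letter name, plus an octave — that makes it an octave of some quality.
A perfect octave would be 12 semitones; D##4 to D#5 is 11, one semitone narrower, so the interval is diminished.

d8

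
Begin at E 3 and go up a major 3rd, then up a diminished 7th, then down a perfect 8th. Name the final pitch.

F 3

E3 up a major third → G#3 (4 semitones).
G#3 up a diminished seventh → F4 (9 semitones).
A perfect octave down from F4 is F3.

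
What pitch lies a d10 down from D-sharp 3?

The tenth's letter: D down three letter names plus an octave → B.
Moving 14 semitones down from D#3 (the size of a diminished tenth) reaches B##1.

B-double-sharp 1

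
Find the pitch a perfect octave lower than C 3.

C 2

An octave keeps the letter name C, an octave down from C.
A perfect octave is 12 semitones; 12 semitones down from C3 gives C2.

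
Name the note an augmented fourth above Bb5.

Four letter names up from B: E.
An augmented fourth spans 6 semitones, so from Bb5 the target pitch is E6.

E6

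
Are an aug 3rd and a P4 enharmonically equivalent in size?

Both span 5 semitones: an augmented third and a perfect fourth are the same chromatic distance.

Yes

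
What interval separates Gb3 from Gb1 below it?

perfect 15th

Descending from Gb3 to Gb1 is the same interval as ascending Gb1 to Gb3.
G to G is the same letter name, plus 2 octaves: a fifteenth.
Counting semitones, Gb1→Gb3 is 24, which is the perfect fifteenth.
(Equivalently, a compound perfect octave: a perfect octave plus an octave.)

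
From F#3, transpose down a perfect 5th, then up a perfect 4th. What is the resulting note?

A perfect fifth down from F#3 is B2.
B2 up a perfect fourth → E3 (5 semitones).

E3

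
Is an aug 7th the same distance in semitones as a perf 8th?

An augmented seventh = 12 semitones = a perfect octave; enharmonically equal.

Yes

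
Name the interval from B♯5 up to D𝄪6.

major 3rd

B to D spans three letter names (B-C-D) — that makes it a third of some quality.
B#5 to D##6 is 4 semitones, matching the major third exactly, so the quality is major.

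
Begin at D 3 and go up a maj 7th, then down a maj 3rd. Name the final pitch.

A major seventh up from D3 is C#4.
Down a major third from C#4: A3 (4 semitones down).

A 3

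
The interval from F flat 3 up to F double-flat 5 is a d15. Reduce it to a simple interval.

Take out an octave (7 from the number): 15 − 7 = 8.
That makes a diminished fifteenth a compound diminished octave — an octave plus a diminished octave.

diminished 8th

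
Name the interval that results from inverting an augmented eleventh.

d5

First reduce the compound augmented eleventh to its simple form, an augmented fourth.
Inverted interval numbers add to nine, so a fourth pairs with a fifth (4 + 5 = 9).
And augmented becomes diminished under inversion, so we get a diminished fifth.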